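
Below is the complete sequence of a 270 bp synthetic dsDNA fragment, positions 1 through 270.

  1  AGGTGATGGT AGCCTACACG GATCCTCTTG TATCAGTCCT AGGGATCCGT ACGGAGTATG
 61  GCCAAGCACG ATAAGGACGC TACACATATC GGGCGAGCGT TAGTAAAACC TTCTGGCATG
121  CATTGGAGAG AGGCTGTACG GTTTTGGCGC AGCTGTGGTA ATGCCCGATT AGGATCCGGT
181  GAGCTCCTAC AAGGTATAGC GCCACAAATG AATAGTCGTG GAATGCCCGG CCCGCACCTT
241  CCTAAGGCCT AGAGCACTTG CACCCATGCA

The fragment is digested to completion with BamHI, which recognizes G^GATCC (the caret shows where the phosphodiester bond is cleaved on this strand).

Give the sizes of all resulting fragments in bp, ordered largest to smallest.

BamHI sites (GGATCC) start at positions 20, 43, 172.
BamHI cuts after the first base of each site, so after positions 20, 43, 172.
Linear molecule, 3 cuts → 4 fragments:
  1–20 → 20 bp
  21–43 → 23 bp
  44–172 → 129 bp
  173–270 → 98 bp
Sorted largest to smallest: 129, 98, 23, 20 bp.

129, 98, 23, 20 bp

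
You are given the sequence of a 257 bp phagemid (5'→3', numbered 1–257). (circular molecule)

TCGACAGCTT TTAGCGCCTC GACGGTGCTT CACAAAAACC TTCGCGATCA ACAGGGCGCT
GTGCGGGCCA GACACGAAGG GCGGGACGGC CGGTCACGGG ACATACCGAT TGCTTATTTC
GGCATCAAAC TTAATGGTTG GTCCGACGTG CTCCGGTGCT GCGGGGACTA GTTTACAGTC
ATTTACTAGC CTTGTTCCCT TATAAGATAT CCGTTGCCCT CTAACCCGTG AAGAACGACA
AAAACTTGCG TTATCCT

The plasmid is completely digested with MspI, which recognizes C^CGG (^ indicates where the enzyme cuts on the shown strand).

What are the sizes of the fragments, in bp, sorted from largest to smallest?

194, 63 bp

MspI sites (CCGG) start at positions 90, 153.
MspI cuts after the first base of each site, so after positions 90, 153.
Circular molecule, 2 cuts → 2 fragments:
  91–153 → 63 bp
  154–257 then 1–90 → 104 + 90 = 194 bp
Sorted largest to smallest: 194, 63 bp.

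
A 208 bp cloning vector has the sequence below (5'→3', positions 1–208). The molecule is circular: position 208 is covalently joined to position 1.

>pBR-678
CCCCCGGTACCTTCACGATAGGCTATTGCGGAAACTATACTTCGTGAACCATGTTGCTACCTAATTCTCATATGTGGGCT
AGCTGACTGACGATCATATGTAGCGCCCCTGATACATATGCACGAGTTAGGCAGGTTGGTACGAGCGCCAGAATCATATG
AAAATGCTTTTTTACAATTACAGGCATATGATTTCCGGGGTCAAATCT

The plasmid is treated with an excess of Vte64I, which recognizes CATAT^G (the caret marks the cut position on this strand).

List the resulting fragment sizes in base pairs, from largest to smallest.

92, 40, 30, 26, 20 bp

Vte64I sites (CATATG) start at positions 69, 95, 115, 155, 185.
Vte64I cuts after base 5 of each site (before the last base), so after positions 73, 99, 119, 159, 189.
Circular molecule, 5 cuts → 5 fragments:
  74–99 → 26 bp
  100–119 → 20 bp
  120–159 → 40 bp
  160–189 → 30 bp
  190–208 then 1–73 → 19 + 73 = 92 bp
Sorted largest to smallest: 92, 40, 30, 26, 20 bp.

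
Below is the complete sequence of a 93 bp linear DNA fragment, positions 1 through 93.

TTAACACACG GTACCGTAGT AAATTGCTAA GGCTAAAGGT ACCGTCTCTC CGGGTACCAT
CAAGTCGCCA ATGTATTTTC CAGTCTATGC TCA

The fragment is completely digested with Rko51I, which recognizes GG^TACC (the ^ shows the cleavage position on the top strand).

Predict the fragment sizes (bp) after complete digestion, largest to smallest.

39, 28, 15, 11 bp

Rko51I sites (GGTACC) start at positions 10, 38, 53.
Rko51I cuts after base 2 of each site, so after positions 11, 39, 54.
Linear molecule, 3 cuts → 4 fragments:
  1–11 → 11 bp
  12–39 → 28 bp
  40–54 → 15 bp
  55–93 → 39 bp
Sorted largest to smallest: 39, 28, 15, 11 bp.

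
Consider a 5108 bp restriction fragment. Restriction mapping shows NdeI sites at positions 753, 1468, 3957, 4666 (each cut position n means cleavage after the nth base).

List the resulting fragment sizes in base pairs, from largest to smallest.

2489, 753, 715, 709, 442 bp

Linear molecule, 4 cuts → 5 fragments:
  753 − 0 = 753 bp
  1468 − 753 = 715 bp
  3957 − 1468 = 2489 bp
  4666 − 3957 = 709 bp
  5108 − 4666 = 442 bp
Sorted largest to smallest: 2489, 753, 715, 709, 442 bp.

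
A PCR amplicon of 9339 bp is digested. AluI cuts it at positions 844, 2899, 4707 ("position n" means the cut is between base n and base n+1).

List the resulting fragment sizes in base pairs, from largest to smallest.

4632, 2055, 1808, 844 bp

Linear molecule, 3 cuts → 4 fragments:
  844 − 0 = 844 bp
  2899 − 844 = 2055 bp
  4707 − 2899 = 1808 bp
  9339 − 4707 = 4632 bp
Sorted largest to smallest: 4632, 2055, 1808, 844 bp.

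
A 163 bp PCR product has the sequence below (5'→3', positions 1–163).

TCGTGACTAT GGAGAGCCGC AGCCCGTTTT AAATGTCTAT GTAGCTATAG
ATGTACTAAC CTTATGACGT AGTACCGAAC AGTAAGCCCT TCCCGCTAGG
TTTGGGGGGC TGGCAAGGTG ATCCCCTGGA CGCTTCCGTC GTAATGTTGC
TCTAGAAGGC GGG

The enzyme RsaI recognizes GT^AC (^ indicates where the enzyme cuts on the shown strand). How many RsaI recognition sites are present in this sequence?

GTAC occurs starting at positions 53, 72.
RsaI cuts at 2 sites.

2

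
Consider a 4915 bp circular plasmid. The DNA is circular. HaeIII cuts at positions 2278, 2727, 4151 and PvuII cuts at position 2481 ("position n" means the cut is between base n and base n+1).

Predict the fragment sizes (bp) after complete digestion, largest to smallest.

Combined cut positions (sorted): 2278, 2481, 2727, 4151.
Circular molecule, 4 cuts → 4 fragments:
  2481 − 2278 = 203 bp
  2727 − 2481 = 246 bp
  4151 − 2727 = 1424 bp
  wrap: 4915 − 4151 + 2278 = 3042 bp
Sorted largest to smallest: 3042, 1424, 246, 203 bp.

3042, 1424, 246, 203 bp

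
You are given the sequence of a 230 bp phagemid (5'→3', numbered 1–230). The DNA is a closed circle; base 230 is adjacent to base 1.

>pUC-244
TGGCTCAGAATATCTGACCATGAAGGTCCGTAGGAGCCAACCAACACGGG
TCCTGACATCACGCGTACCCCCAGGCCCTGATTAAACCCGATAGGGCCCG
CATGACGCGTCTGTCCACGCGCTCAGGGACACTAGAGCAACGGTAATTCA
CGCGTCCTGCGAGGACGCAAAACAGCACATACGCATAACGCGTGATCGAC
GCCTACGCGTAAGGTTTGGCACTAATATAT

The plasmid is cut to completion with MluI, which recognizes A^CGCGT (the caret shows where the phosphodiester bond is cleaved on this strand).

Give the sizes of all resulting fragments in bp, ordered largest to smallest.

MluI sites (ACGCGT) start at positions 61, 105, 150, 188, 205.
MluI cuts after the first base of each site, so after positions 61, 105, 150, 188, 205.
Circular molecule, 5 cuts → 5 fragments:
  62–105 → 44 bp
  106–150 → 45 bp
  151–188 → 38 bp
  189–205 → 17 bp
  206–230 then 1–61 → 25 + 61 = 86 bp
Sorted largest to smallest: 86, 45, 44, 38, 17 bp.

86, 45, 44, 38, 17 bp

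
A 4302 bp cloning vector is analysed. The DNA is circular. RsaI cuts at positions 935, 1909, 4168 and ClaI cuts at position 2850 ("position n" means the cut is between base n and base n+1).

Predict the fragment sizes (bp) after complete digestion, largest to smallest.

Combined cut positions (sorted): 935, 1909, 2850, 4168.
Circular molecule, 4 cuts → 4 fragments:
  1909 − 935 = 974 bp
  2850 − 1909 = 941 bp
  4168 − 2850 = 1318 bp
  wrap: 4302 − 4168 + 935 = 1069 bp
Sorted largest to smallest: 1318, 1069, 974, 941 bp.

1318, 1069, 974, 941 bp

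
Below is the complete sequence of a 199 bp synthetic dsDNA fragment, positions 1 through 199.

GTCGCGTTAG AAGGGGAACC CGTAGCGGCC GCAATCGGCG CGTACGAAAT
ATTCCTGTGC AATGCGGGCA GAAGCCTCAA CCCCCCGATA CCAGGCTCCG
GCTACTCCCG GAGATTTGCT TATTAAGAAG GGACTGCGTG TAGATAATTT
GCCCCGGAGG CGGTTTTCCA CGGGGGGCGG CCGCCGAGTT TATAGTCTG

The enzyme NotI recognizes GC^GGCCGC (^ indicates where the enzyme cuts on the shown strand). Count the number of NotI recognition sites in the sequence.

2

GCGGCCGC occurs starting at positions 25, 177.
NotI cuts at 2 sites.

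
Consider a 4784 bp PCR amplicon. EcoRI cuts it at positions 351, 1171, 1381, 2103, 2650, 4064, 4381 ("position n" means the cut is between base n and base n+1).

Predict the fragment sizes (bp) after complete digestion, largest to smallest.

Linear molecule, 7 cuts → 8 fragments:
  351 − 0 = 351 bp
  1171 − 351 = 820 bp
  1381 − 1171 = 210 bp
  2103 − 1381 = 722 bp
  2650 − 2103 = 547 bp
  4064 − 2650 = 1414 bp
  4381 − 4064 = 317 bp
  4784 − 4381 = 403 bp
Sorted largest to smallest: 1414, 820, 722, 547, 403, 351, 317, 210 bp.

1414, 820, 722, 547, 403, 351, 317, 210 bp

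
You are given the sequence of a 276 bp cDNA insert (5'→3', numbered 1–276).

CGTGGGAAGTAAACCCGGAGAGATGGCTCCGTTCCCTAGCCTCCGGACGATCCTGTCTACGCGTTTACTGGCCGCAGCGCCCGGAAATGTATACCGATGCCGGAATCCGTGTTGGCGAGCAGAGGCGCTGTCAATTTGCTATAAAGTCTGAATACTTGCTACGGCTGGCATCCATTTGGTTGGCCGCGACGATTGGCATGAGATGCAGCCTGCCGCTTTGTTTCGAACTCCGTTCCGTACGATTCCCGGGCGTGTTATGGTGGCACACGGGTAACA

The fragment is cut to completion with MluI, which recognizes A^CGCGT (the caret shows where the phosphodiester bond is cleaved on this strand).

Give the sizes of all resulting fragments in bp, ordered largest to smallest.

The MluI site (ACGCGT) starts at position 59.
MluI cuts after the first base of each site, so after position 59.
Linear molecule, 1 cut → 2 fragments:
  1–59 → 59 bp
  60–276 → 217 bp
Sorted largest to smallest: 217, 59 bp.

217, 59 bp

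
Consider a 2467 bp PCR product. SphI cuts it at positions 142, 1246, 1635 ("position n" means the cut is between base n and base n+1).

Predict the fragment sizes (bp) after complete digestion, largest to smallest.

1104, 832, 389, 142 bp

Linear molecule, 3 cuts → 4 fragments:
  142 − 0 = 142 bp
  1246 − 142 = 1104 bp
  1635 − 1246 = 389 bp
  2467 − 1635 = 832 bp
Sorted largest to smallest: 1104, 832, 389, 142 bp.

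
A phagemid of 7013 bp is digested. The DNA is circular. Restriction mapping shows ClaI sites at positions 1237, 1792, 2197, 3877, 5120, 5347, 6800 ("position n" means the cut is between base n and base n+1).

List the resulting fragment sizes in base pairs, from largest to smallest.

1680, 1453, 1450, 1243, 555, 405, 227 bp

Circular molecule, 7 cuts → 7 fragments:
  1792 − 1237 = 555 bp
  2197 − 1792 = 405 bp
  3877 − 2197 = 1680 bp
  5120 − 3877 = 1243 bp
  5347 − 5120 = 227 bp
  6800 − 5347 = 1453 bp
  wrap: 7013 − 6800 + 1237 = 1450 bp
Sorted largest to smallest: 1680, 1453, 1450, 1243, 555, 405, 227 bp.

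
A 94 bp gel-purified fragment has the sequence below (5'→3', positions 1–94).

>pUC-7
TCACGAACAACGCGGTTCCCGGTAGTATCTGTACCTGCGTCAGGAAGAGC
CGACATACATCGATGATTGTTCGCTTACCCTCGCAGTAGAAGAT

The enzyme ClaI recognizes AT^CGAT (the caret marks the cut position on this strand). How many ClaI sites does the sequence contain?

1

ATCGAT occurs starting at position 59.
ClaI cuts at 1 site.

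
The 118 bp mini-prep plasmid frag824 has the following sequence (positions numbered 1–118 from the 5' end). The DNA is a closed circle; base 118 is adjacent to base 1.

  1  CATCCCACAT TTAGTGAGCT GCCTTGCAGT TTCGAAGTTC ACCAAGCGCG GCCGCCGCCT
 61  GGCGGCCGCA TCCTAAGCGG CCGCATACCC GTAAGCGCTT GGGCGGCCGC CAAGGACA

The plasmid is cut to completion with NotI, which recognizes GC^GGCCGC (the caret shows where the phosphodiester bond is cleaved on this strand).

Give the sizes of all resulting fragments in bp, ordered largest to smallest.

63, 26, 15, 14 bp

NotI sites (GCGGCCGC) start at positions 48, 62, 77, 103.
NotI cuts after base 2 of each site, so after positions 49, 63, 78, 104.
Circular molecule, 4 cuts → 4 fragments:
  50–63 → 14 bp
  64–78 → 15 bp
  79–104 → 26 bp
  105–118 then 1–49 → 14 + 49 = 63 bp
Sorted largest to smallest: 63, 26, 15, 14 bp.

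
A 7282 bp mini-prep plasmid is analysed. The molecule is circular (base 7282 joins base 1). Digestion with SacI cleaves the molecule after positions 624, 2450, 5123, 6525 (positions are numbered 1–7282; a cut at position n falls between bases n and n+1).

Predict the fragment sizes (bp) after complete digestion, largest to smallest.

2673, 1826, 1402, 1381 bp

Circular molecule, 4 cuts → 4 fragments:
  2450 − 624 = 1826 bp
  5123 − 2450 = 2673 bp
  6525 − 5123 = 1402 bp
  wrap: 7282 − 6525 + 624 = 1381 bp
Sorted largest to smallest: 2673, 1826, 1402, 1381 bp.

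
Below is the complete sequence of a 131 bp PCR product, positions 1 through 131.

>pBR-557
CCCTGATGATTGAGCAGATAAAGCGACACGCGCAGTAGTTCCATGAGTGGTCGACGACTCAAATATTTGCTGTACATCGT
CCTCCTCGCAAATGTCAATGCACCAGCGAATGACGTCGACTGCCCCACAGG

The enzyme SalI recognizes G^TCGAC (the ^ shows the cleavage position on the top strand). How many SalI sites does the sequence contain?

GTCGAC occurs starting at positions 50, 115.
SalI cuts at 2 sites.

2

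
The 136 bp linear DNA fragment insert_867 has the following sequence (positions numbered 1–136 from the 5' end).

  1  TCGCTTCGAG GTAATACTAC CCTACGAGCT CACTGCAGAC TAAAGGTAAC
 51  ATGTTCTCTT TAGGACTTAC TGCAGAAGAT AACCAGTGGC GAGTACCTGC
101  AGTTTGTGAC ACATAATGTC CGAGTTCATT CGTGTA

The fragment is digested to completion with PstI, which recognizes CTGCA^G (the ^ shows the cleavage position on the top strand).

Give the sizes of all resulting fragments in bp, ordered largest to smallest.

PstI sites (CTGCAG) start at positions 33, 70, 97.
PstI cuts after base 5 of each site (before the last base), so after positions 37, 74, 101.
Linear molecule, 3 cuts → 4 fragments:
  1–37 → 37 bp
  38–74 → 37 bp
  75–101 → 27 bp
  102–136 → 35 bp
Sorted largest to smallest: 37, 37, 35, 27 bp.

37, 37, 35, 27 bp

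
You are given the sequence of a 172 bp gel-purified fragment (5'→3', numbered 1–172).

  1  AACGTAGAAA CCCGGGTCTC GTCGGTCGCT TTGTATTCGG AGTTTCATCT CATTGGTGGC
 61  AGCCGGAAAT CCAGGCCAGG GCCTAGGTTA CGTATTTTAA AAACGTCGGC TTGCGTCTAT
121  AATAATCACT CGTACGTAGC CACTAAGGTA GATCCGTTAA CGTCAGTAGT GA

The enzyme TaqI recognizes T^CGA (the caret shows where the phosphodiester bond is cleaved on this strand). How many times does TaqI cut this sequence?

0

No occurrence of TCGA is present in the sequence.
TaqI does not cut: 0 sites.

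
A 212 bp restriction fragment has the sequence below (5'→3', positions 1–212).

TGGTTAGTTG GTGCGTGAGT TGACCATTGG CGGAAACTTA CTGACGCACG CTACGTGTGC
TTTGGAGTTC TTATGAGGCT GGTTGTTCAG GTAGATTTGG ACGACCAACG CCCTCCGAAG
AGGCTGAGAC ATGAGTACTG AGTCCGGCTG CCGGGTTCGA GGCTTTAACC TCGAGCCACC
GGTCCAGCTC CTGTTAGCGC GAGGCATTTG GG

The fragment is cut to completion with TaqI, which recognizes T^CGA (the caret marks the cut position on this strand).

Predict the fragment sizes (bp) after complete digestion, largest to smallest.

TaqI sites (TCGA) start at positions 157, 171.
TaqI cuts after the first base of each site, so after positions 157, 171.
Linear molecule, 2 cuts → 3 fragments:
  1–157 → 157 bp
  158–171 → 14 bp
  172–212 → 41 bp
Sorted largest to smallest: 157, 41, 14 bp.

157, 41, 14 bp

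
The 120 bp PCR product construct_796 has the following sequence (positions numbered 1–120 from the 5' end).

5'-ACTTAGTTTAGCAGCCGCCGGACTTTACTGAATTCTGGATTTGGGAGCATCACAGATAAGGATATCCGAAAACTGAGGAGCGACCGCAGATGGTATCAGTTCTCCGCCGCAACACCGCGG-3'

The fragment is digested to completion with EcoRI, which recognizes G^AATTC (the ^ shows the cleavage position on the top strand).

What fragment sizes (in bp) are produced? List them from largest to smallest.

The EcoRI site (GAATTC) starts at position 30.
EcoRI cuts after the first base of each site, so after position 30.
Linear molecule, 1 cut → 2 fragments:
  1–30 → 30 bp
  31–120 → 90 bp
Sorted largest to smallest: 90, 30 bp.

90, 30 bp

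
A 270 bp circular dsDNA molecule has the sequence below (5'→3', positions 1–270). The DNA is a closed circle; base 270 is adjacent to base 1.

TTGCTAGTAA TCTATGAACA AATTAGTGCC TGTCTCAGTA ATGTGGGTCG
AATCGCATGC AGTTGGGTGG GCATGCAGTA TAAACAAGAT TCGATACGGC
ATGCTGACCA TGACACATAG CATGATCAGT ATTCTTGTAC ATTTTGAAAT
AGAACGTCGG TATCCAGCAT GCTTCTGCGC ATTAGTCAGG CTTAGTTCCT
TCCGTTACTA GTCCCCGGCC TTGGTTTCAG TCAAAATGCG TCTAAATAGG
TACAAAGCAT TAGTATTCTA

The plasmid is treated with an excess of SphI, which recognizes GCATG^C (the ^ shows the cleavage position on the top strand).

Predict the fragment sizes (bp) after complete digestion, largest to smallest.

158, 68, 28, 16 bp

SphI sites (GCATGC) start at positions 55, 71, 99, 167.
SphI cuts after base 5 of each site (before the last base), so after positions 59, 75, 103, 171.
Circular molecule, 4 cuts → 4 fragments:
  60–75 → 16 bp
  76–103 → 28 bp
  104–171 → 68 bp
  172–270 then 1–59 → 99 + 59 = 158 bp
Sorted largest to smallest: 158, 68, 28, 16 bp.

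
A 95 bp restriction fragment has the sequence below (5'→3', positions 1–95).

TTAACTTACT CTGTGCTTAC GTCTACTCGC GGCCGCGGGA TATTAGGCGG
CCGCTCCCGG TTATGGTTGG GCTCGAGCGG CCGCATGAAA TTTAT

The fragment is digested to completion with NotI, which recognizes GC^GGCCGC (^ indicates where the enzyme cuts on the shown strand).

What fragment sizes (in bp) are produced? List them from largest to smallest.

30, 30, 18, 17 bp

NotI sites (GCGGCCGC) start at positions 29, 47, 77.
NotI cuts after base 2 of each site, so after positions 30, 48, 78.
Linear molecule, 3 cuts → 4 fragments:
  1–30 → 30 bp
  31–48 → 18 bp
  49–78 → 30 bp
  79–95 → 17 bp
Sorted largest to smallest: 30, 30, 18, 17 bp.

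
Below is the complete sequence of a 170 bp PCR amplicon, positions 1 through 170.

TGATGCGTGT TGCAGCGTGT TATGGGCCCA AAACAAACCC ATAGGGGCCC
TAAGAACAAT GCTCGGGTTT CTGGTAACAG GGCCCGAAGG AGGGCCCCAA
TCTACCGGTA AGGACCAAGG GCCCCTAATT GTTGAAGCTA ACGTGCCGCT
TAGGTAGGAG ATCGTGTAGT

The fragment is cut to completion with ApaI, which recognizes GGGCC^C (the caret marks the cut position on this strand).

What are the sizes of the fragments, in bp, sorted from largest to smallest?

ApaI sites (GGGCCC) start at positions 24, 45, 80, 92, 119.
ApaI cuts after base 5 of each site (before the last base), so after positions 28, 49, 84, 96, 123.
Linear molecule, 5 cuts → 6 fragments:
  1–28 → 28 bp
  29–49 → 21 bp
  50–84 → 35 bp
  85–96 → 12 bp
  97–123 → 27 bp
  124–170 → 47 bp
Sorted largest to smallest: 47, 35, 28, 27, 21, 12 bp.

47, 35, 28, 27, 21, 12 bp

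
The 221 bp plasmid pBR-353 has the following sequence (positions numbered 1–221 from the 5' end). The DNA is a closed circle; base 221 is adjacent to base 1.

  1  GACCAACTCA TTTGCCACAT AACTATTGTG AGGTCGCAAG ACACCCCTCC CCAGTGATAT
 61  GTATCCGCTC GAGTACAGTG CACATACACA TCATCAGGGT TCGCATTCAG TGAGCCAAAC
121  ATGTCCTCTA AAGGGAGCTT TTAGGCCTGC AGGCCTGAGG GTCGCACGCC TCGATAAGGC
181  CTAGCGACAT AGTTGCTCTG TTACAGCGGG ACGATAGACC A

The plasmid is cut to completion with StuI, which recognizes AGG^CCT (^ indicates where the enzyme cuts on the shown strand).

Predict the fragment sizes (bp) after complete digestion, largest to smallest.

187, 26, 8 bp

StuI sites (AGGCCT) start at positions 143, 151, 177.
StuI cuts after base 3 of each site, so after positions 145, 153, 179.
Circular molecule, 3 cuts → 3 fragments:
  146–153 → 8 bp
  154–179 → 26 bp
  180–221 then 1–145 → 42 + 145 = 187 bp
Sorted largest to smallest: 187, 26, 8 bp.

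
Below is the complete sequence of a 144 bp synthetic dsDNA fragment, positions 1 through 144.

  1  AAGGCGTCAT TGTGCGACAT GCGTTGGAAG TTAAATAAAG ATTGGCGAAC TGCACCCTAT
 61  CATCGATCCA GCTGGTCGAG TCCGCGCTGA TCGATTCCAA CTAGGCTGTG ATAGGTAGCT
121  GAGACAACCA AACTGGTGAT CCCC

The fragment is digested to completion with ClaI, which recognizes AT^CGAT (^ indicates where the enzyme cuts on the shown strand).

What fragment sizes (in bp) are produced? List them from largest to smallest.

ClaI sites (ATCGAT) start at positions 62, 90.
ClaI cuts after base 2 of each site, so after positions 63, 91.
Linear molecule, 2 cuts → 3 fragments:
  1–63 → 63 bp
  64–91 → 28 bp
  92–144 → 53 bp
Sorted largest to smallest: 63, 53, 28 bp.

63, 53, 28 bp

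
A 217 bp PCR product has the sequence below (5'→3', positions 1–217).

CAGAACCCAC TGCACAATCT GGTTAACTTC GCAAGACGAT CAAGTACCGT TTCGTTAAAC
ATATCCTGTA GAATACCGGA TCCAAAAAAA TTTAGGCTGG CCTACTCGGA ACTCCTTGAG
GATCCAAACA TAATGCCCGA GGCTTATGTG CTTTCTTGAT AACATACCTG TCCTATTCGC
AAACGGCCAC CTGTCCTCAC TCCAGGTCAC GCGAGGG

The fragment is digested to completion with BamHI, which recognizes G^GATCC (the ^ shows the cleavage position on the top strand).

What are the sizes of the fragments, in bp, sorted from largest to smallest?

BamHI sites (GGATCC) start at positions 78, 120.
BamHI cuts after the first base of each site, so after positions 78, 120.
Linear molecule, 2 cuts → 3 fragments:
  1–78 → 78 bp
  79–120 → 42 bp
  121–217 → 97 bp
Sorted largest to smallest: 97, 78, 42 bp.

97, 78, 42 bp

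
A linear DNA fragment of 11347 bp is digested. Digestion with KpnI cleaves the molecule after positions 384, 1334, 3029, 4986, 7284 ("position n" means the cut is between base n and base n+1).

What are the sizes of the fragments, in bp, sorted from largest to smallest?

Linear molecule, 5 cuts → 6 fragments:
  384 − 0 = 384 bp
  1334 − 384 = 950 bp
  3029 − 1334 = 1695 bp
  4986 − 3029 = 1957 bp
  7284 − 4986 = 2298 bp
  11347 − 7284 = 4063 bp
Sorted largest to smallest: 4063, 2298, 1957, 1695, 950, 384 bp.

4063, 2298, 1957, 1695, 950, 384 bp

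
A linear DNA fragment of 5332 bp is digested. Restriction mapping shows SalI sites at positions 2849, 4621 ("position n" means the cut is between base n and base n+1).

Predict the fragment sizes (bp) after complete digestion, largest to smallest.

Linear molecule, 2 cuts → 3 fragments:
  2849 − 0 = 2849 bp
  4621 − 2849 = 1772 bp
  5332 − 4621 = 711 bp
Sorted largest to smallest: 2849, 1772, 711 bp.

2849, 1772, 711 bp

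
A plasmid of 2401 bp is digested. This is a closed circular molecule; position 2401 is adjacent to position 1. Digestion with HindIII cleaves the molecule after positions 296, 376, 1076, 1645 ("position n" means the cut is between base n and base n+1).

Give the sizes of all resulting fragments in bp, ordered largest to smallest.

Circular molecule, 4 cuts → 4 fragments:
  376 − 296 = 80 bp
  1076 − 376 = 700 bp
  1645 − 1076 = 569 bp
  wrap: 2401 − 1645 + 296 = 1052 bp
Sorted largest to smallest: 1052, 700, 569, 80 bp.

1052, 700, 569, 80 bp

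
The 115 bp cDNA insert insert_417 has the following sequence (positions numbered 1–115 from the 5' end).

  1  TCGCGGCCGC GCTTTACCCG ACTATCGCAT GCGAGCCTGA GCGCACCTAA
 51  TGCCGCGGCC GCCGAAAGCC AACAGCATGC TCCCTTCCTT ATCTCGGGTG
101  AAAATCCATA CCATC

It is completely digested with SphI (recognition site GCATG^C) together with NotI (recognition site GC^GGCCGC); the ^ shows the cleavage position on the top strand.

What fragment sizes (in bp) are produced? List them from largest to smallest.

SphI sites (GCATGC) start at positions 27, 75.
SphI cuts after base 5 of each site (before the last base), so after positions 31, 79.
NotI sites (GCGGCCGC) start at positions 3, 55.
NotI cuts after base 2 of each site, so after positions 4, 56.
Combined cut positions: 4, 31, 56, 79.
Linear molecule, 4 cuts → 5 fragments:
  1–4 → 4 bp
  5–31 → 27 bp
  32–56 → 25 bp
  57–79 → 23 bp
  80–115 → 36 bp
Sorted largest to smallest: 36, 27, 25, 23, 4 bp.

36, 27, 25, 23, 4 bp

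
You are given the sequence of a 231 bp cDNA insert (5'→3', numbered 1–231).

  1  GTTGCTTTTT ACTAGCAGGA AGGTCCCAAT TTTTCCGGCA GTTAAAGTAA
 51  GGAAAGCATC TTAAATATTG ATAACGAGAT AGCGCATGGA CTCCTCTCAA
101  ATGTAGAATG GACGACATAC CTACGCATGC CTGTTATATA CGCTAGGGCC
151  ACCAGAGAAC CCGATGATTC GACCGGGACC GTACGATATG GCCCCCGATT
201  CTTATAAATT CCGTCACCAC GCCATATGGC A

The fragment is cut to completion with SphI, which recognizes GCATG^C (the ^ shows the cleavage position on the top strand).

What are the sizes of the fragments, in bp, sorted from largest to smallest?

The SphI site (GCATGC) starts at position 125.
SphI cuts after base 5 of each site (before the last base), so after position 129.
Linear molecule, 1 cut → 2 fragments:
  1–129 → 129 bp
  130–231 → 102 bp
Sorted largest to smallest: 129, 102 bp.

129, 102 bp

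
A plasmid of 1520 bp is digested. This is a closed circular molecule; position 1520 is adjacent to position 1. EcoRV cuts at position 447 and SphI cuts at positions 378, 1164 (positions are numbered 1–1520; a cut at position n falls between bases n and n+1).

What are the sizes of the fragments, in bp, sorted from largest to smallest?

734, 717, 69 bp

Combined cut positions (sorted): 378, 447, 1164.
Circular molecule, 3 cuts → 3 fragments:
  447 − 378 = 69 bp
  1164 − 447 = 717 bp
  wrap: 1520 − 1164 + 378 = 734 bp
Sorted largest to smallest: 734, 717, 69 bp.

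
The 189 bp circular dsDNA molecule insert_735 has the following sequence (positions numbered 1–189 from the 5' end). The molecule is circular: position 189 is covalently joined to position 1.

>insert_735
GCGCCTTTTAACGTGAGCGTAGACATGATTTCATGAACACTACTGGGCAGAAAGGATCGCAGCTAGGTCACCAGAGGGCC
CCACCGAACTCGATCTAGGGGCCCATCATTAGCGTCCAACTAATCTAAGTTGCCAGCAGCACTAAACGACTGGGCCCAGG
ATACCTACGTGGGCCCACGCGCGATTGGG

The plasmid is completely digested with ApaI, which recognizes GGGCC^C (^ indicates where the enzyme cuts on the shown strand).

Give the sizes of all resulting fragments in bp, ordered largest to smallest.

94, 53, 23, 19 bp

ApaI sites (GGGCCC) start at positions 76, 99, 152, 171.
ApaI cuts after base 5 of each site (before the last base), so after positions 80, 103, 156, 175.
Circular molecule, 4 cuts → 4 fragments:
  81–103 → 23 bp
  104–156 → 53 bp
  157–175 → 19 bp
  176–189 then 1–80 → 14 + 80 = 94 bp
Sorted largest to smallest: 94, 53, 23, 19 bp.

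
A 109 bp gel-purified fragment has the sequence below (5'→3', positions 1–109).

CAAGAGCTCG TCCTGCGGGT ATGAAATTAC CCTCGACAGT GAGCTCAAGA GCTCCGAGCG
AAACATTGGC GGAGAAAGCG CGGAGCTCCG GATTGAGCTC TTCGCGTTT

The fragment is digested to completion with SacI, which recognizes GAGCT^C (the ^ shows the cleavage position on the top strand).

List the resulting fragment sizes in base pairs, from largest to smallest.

37, 34, 12, 10, 8, 8 bp

SacI sites (GAGCTC) start at positions 4, 41, 49, 83, 95.
SacI cuts after base 5 of each site (before the last base), so after positions 8, 45, 53, 87, 99.
Linear molecule, 5 cuts → 6 fragments:
  1–8 → 8 bp
  9–45 → 37 bp
  46–53 → 8 bp
  54–87 → 34 bp
  88–99 → 12 bp
  100–109 → 10 bp
Sorted largest to smallest: 37, 34, 12, 10, 8, 8 bp.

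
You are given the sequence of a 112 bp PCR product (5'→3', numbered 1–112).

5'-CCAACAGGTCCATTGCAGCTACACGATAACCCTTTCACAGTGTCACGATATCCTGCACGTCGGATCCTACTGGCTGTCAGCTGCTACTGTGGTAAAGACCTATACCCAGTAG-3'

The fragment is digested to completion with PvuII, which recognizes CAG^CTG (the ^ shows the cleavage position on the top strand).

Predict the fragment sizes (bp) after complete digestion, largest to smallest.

80, 32 bp

The PvuII site (CAGCTG) starts at position 78.
PvuII cuts after base 3 of each site, so after position 80.
Linear molecule, 1 cut → 2 fragments:
  1–80 → 80 bp
  81–112 → 32 bp
Sorted largest to smallest: 80, 32 bp.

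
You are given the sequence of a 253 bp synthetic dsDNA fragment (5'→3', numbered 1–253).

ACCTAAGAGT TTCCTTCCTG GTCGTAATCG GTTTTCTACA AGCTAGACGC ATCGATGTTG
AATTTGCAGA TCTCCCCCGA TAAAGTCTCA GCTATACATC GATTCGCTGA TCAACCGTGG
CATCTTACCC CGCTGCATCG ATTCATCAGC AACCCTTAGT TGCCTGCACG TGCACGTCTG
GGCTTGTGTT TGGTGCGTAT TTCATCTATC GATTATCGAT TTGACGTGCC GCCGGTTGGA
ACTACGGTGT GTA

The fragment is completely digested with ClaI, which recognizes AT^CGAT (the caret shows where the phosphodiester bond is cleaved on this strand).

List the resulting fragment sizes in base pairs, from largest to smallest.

ClaI sites (ATCGAT) start at positions 51, 98, 137, 208, 215.
ClaI cuts after base 2 of each site, so after positions 52, 99, 138, 209, 216.
Linear molecule, 5 cuts → 6 fragments:
  1–52 → 52 bp
  53–99 → 47 bp
  100–138 → 39 bp
  139–209 → 71 bp
  210–216 → 7 bp
  217–253 → 37 bp
Sorted largest to smallest: 71, 52, 47, 39, 37, 7 bp.

71, 52, 47, 39, 37, 7 bp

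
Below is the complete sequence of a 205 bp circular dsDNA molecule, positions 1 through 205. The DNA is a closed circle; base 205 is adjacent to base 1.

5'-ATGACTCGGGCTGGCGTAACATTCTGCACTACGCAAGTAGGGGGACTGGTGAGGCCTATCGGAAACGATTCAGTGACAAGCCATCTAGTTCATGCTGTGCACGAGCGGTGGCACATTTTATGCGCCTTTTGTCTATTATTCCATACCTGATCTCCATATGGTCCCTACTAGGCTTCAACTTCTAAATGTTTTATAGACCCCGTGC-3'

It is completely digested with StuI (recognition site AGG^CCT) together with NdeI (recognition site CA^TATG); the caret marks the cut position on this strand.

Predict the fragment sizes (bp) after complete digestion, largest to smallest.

103, 102 bp

The StuI site (AGGCCT) starts at position 52.
StuI cuts after base 3 of each site, so after position 54.
The NdeI site (CATATG) starts at position 155.
NdeI cuts after base 2 of each site, so after position 156.
Combined cut positions: 54, 156.
Circular molecule, 2 cuts → 2 fragments:
  55–156 → 102 bp
  157–205 then 1–54 → 49 + 54 = 103 bp
Sorted largest to smallest: 103, 102 bp.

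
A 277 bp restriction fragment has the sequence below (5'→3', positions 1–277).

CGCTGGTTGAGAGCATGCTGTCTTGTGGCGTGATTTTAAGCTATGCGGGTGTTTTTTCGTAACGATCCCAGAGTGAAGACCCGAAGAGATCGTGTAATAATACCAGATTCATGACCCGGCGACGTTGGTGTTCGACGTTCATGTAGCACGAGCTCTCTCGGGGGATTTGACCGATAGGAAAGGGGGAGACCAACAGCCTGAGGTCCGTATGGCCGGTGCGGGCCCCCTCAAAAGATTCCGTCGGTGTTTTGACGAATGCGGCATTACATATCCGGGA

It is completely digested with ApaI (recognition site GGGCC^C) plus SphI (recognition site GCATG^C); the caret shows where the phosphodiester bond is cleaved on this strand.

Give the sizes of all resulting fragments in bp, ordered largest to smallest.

207, 53, 17 bp

The ApaI site (GGGCCC) starts at position 220.
ApaI cuts after base 5 of each site (before the last base), so after position 224.
The SphI site (GCATGC) starts at position 13.
SphI cuts after base 5 of each site (before the last base), so after position 17.
Combined cut positions: 17, 224.
Linear molecule, 2 cuts → 3 fragments:
  1–17 → 17 bp
  18–224 → 207 bp
  225–277 → 53 bp
Sorted largest to smallest: 207, 53, 17 bp.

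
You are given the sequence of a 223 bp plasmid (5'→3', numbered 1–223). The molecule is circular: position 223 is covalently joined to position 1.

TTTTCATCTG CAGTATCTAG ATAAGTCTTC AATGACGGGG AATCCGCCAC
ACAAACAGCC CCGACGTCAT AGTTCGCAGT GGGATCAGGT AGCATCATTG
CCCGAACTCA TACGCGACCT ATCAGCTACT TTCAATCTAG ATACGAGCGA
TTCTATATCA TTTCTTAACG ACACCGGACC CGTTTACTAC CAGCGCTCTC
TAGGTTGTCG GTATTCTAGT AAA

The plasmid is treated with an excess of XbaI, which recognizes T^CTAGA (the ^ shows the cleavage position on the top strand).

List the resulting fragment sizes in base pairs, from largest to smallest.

120, 103 bp

XbaI sites (TCTAGA) start at positions 16, 136.
XbaI cuts after the first base of each site, so after positions 16, 136.
Circular molecule, 2 cuts → 2 fragments:
  17–136 → 120 bp
  137–223 then 1–16 → 87 + 16 = 103 bp
Sorted largest to smallest: 120, 103 bp.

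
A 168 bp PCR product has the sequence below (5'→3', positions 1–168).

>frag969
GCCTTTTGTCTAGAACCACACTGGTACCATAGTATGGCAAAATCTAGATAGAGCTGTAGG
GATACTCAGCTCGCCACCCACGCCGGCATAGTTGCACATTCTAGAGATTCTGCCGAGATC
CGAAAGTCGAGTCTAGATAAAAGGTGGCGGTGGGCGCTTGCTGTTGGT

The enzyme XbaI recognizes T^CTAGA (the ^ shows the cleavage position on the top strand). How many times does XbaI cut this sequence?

4

TCTAGA occurs starting at positions 9, 43, 100, 132.
XbaI cuts at 4 sites.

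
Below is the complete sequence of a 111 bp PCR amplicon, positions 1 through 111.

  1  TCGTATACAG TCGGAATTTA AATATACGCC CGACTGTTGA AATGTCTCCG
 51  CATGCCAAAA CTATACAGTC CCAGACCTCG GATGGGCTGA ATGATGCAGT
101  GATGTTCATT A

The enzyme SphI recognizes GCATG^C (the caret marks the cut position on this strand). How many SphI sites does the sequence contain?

1

GCATGC occurs starting at position 50.
SphI cuts at 1 site.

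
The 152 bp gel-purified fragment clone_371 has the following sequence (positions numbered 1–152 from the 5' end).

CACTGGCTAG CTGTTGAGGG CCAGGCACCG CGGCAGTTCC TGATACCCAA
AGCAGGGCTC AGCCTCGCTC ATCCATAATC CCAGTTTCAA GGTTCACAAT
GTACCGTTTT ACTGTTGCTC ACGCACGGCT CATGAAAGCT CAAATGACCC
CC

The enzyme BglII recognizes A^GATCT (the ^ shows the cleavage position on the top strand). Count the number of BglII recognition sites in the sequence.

0

No occurrence of AGATCT is present in the sequence.
BglII does not cut: 0 sites.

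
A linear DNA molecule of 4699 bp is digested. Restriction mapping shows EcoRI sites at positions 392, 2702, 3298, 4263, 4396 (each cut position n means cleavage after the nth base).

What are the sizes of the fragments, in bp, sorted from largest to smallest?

2310, 965, 596, 392, 303, 133 bp

Linear molecule, 5 cuts → 6 fragments:
  392 − 0 = 392 bp
  2702 − 392 = 2310 bp
  3298 − 2702 = 596 bp
  4263 − 3298 = 965 bp
  4396 − 4263 = 133 bp
  4699 − 4396 = 303 bp
Sorted largest to smallest: 2310, 965, 596, 392, 303, 133 bp.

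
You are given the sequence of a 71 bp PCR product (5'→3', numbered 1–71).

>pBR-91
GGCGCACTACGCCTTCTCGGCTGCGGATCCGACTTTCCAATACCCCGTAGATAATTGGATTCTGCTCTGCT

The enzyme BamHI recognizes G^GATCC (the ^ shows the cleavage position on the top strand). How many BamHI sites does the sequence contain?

1

GGATCC occurs starting at position 25.
BamHI cuts at 1 site.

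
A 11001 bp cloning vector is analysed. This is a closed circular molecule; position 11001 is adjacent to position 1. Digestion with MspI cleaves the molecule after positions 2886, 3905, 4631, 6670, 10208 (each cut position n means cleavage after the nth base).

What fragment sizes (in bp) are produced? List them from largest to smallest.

Circular molecule, 5 cuts → 5 fragments:
  3905 − 2886 = 1019 bp
  4631 − 3905 = 726 bp
  6670 − 4631 = 2039 bp
  10208 − 6670 = 3538 bp
  wrap: 11001 − 10208 + 2886 = 3679 bp
Sorted largest to smallest: 3679, 3538, 2039, 1019, 726 bp.

3679, 3538, 2039, 1019, 726 bp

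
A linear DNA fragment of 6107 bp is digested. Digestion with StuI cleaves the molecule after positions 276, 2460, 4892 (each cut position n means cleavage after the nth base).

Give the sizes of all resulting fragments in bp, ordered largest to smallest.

Linear molecule, 3 cuts → 4 fragments:
  276 − 0 = 276 bp
  2460 − 276 = 2184 bp
  4892 − 2460 = 2432 bp
  6107 − 4892 = 1215 bp
Sorted largest to smallest: 2432, 2184, 1215, 276 bp.

2432, 2184, 1215, 276 bp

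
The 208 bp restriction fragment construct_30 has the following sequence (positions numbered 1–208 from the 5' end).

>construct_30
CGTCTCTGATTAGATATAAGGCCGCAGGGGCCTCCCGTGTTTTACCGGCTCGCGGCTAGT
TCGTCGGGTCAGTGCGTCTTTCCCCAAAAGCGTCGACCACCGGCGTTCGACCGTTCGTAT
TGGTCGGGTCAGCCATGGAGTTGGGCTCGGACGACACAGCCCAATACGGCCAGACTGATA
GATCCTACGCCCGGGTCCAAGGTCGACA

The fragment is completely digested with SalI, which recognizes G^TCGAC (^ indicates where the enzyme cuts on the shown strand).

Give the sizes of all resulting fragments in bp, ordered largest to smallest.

110, 92, 6 bp

SalI sites (GTCGAC) start at positions 92, 202.
SalI cuts after the first base of each site, so after positions 92, 202.
Linear molecule, 2 cuts → 3 fragments:
  1–92 → 92 bp
  93–202 → 110 bp
  203–208 → 6 bp
Sorted largest to smallest: 110, 92, 6 bp.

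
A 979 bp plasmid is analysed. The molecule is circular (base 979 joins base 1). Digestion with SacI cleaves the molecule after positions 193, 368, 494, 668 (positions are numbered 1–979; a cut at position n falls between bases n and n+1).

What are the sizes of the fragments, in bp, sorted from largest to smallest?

504, 175, 174, 126 bp

Circular molecule, 4 cuts → 4 fragments:
  368 − 193 = 175 bp
  494 − 368 = 126 bp
  668 − 494 = 174 bp
  wrap: 979 − 668 + 193 = 504 bp
Sorted largest to smallest: 504, 175, 174, 126 bp.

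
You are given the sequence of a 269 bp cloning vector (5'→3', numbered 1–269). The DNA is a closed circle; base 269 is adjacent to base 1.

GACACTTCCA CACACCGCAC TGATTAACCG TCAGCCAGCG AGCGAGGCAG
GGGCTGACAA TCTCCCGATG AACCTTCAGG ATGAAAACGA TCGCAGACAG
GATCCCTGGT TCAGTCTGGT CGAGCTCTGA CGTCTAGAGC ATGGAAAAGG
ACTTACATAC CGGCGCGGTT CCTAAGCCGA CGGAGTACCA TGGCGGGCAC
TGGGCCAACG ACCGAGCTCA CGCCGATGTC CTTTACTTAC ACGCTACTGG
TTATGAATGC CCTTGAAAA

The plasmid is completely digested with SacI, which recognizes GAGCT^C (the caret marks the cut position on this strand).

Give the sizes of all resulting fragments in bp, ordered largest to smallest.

177, 92 bp

SacI sites (GAGCTC) start at positions 122, 214.
SacI cuts after base 5 of each site (before the last base), so after positions 126, 218.
Circular molecule, 2 cuts → 2 fragments:
  127–218 → 92 bp
  219–269 then 1–126 → 51 + 126 = 177 bp
Sorted largest to smallest: 177, 92 bp.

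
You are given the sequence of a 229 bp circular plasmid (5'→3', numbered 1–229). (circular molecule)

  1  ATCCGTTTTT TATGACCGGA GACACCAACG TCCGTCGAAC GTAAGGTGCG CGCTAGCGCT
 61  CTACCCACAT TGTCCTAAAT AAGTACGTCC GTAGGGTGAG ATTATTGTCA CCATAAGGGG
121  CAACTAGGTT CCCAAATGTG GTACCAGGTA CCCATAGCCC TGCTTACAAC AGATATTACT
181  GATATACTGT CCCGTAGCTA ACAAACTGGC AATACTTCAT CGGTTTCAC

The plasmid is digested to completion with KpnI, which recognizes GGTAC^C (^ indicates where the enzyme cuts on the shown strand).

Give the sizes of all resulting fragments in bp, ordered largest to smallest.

KpnI sites (GGTACC) start at positions 140, 147.
KpnI cuts after base 5 of each site (before the last base), so after positions 144, 151.
Circular molecule, 2 cuts → 2 fragments:
  145–151 → 7 bp
  152–229 then 1–144 → 78 + 144 = 222 bp
Sorted largest to smallest: 222, 7 bp.

222, 7 bp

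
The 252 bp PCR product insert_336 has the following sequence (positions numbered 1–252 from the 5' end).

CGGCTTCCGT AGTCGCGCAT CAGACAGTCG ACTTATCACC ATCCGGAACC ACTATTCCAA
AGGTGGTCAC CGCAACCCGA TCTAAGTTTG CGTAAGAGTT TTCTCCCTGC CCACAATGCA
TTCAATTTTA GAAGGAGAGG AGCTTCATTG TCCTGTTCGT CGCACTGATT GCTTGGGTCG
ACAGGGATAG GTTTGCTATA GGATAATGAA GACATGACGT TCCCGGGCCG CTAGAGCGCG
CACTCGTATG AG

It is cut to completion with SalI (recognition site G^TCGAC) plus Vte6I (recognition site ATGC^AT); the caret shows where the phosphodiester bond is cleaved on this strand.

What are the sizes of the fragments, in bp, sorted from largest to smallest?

92, 75, 58, 27 bp

SalI sites (GTCGAC) start at positions 27, 177.
SalI cuts after the first base of each site, so after positions 27, 177.
The Vte6I site (ATGCAT) starts at position 116.
Vte6I cuts after base 4 of each site, so after position 119.
Combined cut positions: 27, 119, 177.
Linear molecule, 3 cuts → 4 fragments:
  1–27 → 27 bp
  28–119 → 92 bp
  120–177 → 58 bp
  178–252 → 75 bp
Sorted largest to smallest: 92, 75, 58, 27 bp.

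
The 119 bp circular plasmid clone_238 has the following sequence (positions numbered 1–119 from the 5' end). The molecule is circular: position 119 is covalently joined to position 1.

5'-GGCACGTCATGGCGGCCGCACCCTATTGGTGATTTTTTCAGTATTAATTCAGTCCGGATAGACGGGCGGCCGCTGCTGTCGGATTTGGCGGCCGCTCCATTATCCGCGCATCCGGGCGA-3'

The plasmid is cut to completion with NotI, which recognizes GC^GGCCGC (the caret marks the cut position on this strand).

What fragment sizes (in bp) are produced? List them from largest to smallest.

54, 43, 22 bp

NotI sites (GCGGCCGC) start at positions 12, 66, 88.
NotI cuts after base 2 of each site, so after positions 13, 67, 89.
Circular molecule, 3 cuts → 3 fragments:
  14–67 → 54 bp
  68–89 → 22 bp
  90–119 then 1–13 → 30 + 13 = 43 bp
Sorted largest to smallest: 54, 43, 22 bp.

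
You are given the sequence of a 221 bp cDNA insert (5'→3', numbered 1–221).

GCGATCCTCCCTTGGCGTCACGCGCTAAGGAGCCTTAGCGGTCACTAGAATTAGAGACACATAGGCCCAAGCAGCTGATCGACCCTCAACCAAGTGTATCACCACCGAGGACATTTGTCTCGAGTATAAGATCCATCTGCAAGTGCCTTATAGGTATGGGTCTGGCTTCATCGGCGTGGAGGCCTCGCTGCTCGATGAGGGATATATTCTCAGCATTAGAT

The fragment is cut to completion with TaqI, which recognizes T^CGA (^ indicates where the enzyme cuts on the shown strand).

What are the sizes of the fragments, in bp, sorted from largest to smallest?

79, 72, 41, 29 bp

TaqI sites (TCGA) start at positions 79, 120, 192.
TaqI cuts after the first base of each site, so after positions 79, 120, 192.
Linear molecule, 3 cuts → 4 fragments:
  1–79 → 79 bp
  80–120 → 41 bp
  121–192 → 72 bp
  193–221 → 29 bp
Sorted largest to smallest: 79, 72, 41, 29 bp.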